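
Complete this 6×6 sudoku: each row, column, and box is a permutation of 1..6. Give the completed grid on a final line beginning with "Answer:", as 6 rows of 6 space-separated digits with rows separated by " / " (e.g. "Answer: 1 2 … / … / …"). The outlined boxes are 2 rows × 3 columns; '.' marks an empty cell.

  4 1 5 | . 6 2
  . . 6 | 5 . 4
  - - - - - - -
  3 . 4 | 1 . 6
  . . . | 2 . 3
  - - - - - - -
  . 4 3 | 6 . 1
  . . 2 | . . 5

Step 1. [r6c1∈{1,6}] row 6 places 1 nowhere but r6c1, so r6c1=1.
Step 2. [r4c5∈{4,5}] across row 4, 4 lands solely at r4c5, so r4c5=4.
Step 3. [r1c4∈{3}] r1c4 is down to just 3. So r1c4=3.
Step 4. [r3c2∈{2,5}] row 3 places 2 nowhere but r3c2 ⇒ r3c2=2.
Step 5. [r4c1∈{5,6}] across col 1, 6 lands solely at r4c1 ⇒ r4c1=6.
Step 6. [r2c1∈{2}] nothing but 2 survives at r2c1, so r2c1=2.
Step 7. [r3c5∈{5}] nothing but 5 survives at r3c5. So r3c5=5.
Step 8. [r5c1∈{5}] r5c1 is down to just 5 ⇒ r5c1=5.
Step 9. [r6c4∈{4}] r6c4's peers cover all but 4. So r6c4=4.
Step 10. [r5c5∈{2}] r5c5 is down to just 2, so r5c5=2.
Step 11. [r2c5∈{1}] only 1 remains possible at r2c5. So r2c5=1.
Step 12. [r6c5∈{3}] only 3 remains possible at r6c5. So r6c5=3.
Step 13. [r4c2∈{5}] r4c2 has the single candidate 5 ⇒ r4c2=5.
Step 14. [r6c2∈{6}] r6c2 has the single candidate 6. So r6c2=6.
Step 15. [r2c2∈{3}] r2c2 has the single candidate 3. So r2c2=3.
Step 16. [r4c3∈{1}] r4c3's peers cover all but 1 ⇒ r4c3=1.

Answer: 4 1 5 3 6 2 / 2 3 6 5 1 4 / 3 2 4 1 5 6 / 6 5 1 2 4 3 / 5 4 3 6 2 1 / 1 6 2 4 3 5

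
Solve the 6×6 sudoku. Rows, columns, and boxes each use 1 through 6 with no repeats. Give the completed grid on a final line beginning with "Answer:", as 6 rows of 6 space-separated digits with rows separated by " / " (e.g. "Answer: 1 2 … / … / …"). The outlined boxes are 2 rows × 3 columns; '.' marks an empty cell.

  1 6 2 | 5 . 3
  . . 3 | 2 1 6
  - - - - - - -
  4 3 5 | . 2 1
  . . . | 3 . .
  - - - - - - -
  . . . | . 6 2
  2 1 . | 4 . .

Step 1. [r2c1∈{5}] r2c1 has the single candidate 5 ⇒ r2c1=5.
Step 2. [r4c6∈{4,5}] 4 has one home in col 6: r4c6, so r4c6=4.
Step 3. [r4c5∈{5}] only 5 remains possible at r4c5 ⇒ r4c5=5.
Step 4. [r4c3∈{1,6}] 1 has one home in row 4: r4c3, so r4c3=1.
Step 5. [r5c2∈{4,5}] r5c2 is the only open cell in row 5 admitting 5 ⇒ r5c2=5.
Step 6. [r2c2∈{4}] r2c2's peers cover all but 4. So r2c2=4.
Step 7. [r5c1∈{3}] r5c1 is down to just 3 ⇒ r5c1=3.
Step 8. [r4c2∈{2}] only 2 remains possible at r4c2 ⇒ r4c2=2.
Step 9. [r6c3∈{6}] nothing but 6 survives at r6c3 ⇒ r6c3=6.
Step 10. [r5c3∈{4}] nothing but 4 survives at r5c3 ⇒ r5c3=4.
Step 11. [r1c5∈{4}] only 4 remains possible at r1c5 ⇒ r1c5=4.
Step 12. [r3c4∈{6}] nothing but 6 survives at r3c4, so r3c4=6.
Step 13. [r6c5∈{3}] only 3 remains possible at r6c5, so r6c5=3.
Step 14. [r6c6∈{5}] nothing but 5 survives at r6c6 ⇒ r6c6=5.
Step 15. [r5c4∈{1}] r5c4 has the single candidate 1 ⇒ r5c4=1.
Step 16. [r4c1∈{6}] only 6 remains possible at r4c1. So r4c1=6.

Answer: 1 6 2 5 4 3 / 5 4 3 2 1 6 / 4 3 5 6 2 1 / 6 2 1 3 5 4 / 3 5 4 1 6 2 / 2 1 6 4 3 5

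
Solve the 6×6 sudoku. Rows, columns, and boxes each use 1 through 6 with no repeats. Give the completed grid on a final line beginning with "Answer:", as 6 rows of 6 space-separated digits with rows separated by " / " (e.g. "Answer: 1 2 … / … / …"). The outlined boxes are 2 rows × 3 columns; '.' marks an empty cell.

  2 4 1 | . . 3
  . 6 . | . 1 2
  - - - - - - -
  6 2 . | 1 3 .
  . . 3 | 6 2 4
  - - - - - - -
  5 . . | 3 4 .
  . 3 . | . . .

Step 1. [r5c2∈{1}] r5c2's peers cover all but 1 ⇒ r5c2=1.
Step 2. [r1c4∈{5}] r1c4's peers cover all but 5, so r1c4=5.
Step 3. [r5c6∈{6}] only 6 remains possible at r5c6 ⇒ r5c6=6.
Step 4. [r6c3∈{2,4,6}] row 6 places 6 nowhere but r6c3, so r6c3=6.
Step 5. [r3c6∈{5}] r3c6 has the single candidate 5, so r3c6=5.
Step 6. [r6c5∈{5}] nothing but 5 survives at r6c5 ⇒ r6c5=5.
Step 7. [r2c1∈{3}] only 3 remains possible at r2c1 ⇒ r2c1=3.
Step 8. [r2c3∈{5}] r2c3 is down to just 5. So r2c3=5.
Step 9. [r2c4∈{4}] only 4 remains possible at r2c4 ⇒ r2c4=4.
Step 10. [r6c1∈{4}] r6c1's peers cover all but 4 ⇒ r6c1=4.
Step 11. [r1c5∈{6}] r1c5's peers cover all but 6 ⇒ r1c5=6.
Step 12. [r6c4∈{2}] nothing but 2 survives at r6c4. So r6c4=2.
Step 13. [r5c3∈{2}] nothing but 2 survives at r5c3 ⇒ r5c3=2.
Step 14. [r6c6∈{1}] only 1 remains possible at r6c6. So r6c6=1.
Step 15. [r4c2∈{5}] nothing but 5 survives at r4c2 ⇒ r4c2=5.
Step 16. [r3c3∈{4}] r3c3 is down to just 4 ⇒ r3c3=4.
Step 17. [r4c1∈{1}] r4c1 has the single candidate 1, so r4c1=1.

Answer: 2 4 1 5 6 3 / 3 6 5 4 1 2 / 6 2 4 1 3 5 / 1 5 3 6 2 4 / 5 1 2 3 4 6 / 4 3 6 2 5 1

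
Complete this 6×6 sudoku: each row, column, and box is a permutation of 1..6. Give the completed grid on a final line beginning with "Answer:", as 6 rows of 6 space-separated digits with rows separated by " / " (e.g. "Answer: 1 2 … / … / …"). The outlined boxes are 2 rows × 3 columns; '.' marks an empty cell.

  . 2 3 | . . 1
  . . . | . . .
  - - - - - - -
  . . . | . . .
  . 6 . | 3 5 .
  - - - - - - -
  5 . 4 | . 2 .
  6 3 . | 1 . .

Step 1. [r1c1∈{4}] r1c1 is down to just 4 ⇒ r1c1=4.
Step 2. [r4c6∈{2,4}] 4 has one home in row 4: r4c6 ⇒ r4c6=4.
Step 3. [r2c3∈{1,5,6}] col 3 places 6 nowhere but r2c3. So r2c3=6.
Step 4. [r3c5∈{1,6}] in col 5, 1 fits only at r3c5, so r3c5=1.
Step 5. [r2c2∈{1,5}] 5 has one home in box 1: r2c2, so r2c2=5.
Step 6. [r5c4∈{6}] r5c4 is down to just 6. So r5c4=6.
Step 7. [r3c4∈{2}] r3c4's peers cover all but 2. So r3c4=2.
Step 8. [r4c1∈{1,2}] in col 1, 2 fits only at r4c1 ⇒ r4c1=2.
Step 9. [r2c5∈{3,4}] 3 has one home in col 5: r2c5 ⇒ r2c5=3.
Step 10. [r3c3∈{5}] r3c3 has the single candidate 5, so r3c3=5.
Step 11. [r3c2∈{4}] nothing but 4 survives at r3c2. So r3c2=4.
Step 12. [r3c6∈{6}] r3c6 is down to just 6 ⇒ r3c6=6.
Step 13. [r4c3∈{1}] r4c3 is down to just 1. So r4c3=1.
Step 14. [r1c4∈{5}] r1c4 is down to just 5, so r1c4=5.
Step 15. [r2c6∈{2}] only 2 remains possible at r2c6 ⇒ r2c6=2.
Step 16. [r2c1∈{1}] r2c1 is down to just 1 ⇒ r2c1=1.
Step 17. [r5c2∈{1}] r5c2 has the single candidate 1, so r5c2=1.
Step 18. [r6c5∈{4}] only 4 remains possible at r6c5, so r6c5=4.
Step 19. [r3c1∈{3}] r3c1's peers cover all but 3. So r3c1=3.
Step 20. [r6c6∈{5}] r6c6 is down to just 5, so r6c6=5.
Step 21. [r5c6∈{3}] nothing but 3 survives at r5c6, so r5c6=3.
Step 22. [r6c3∈{2}] r6c3 is down to just 2 ⇒ r6c3=2.
Step 23. [r1c5∈{6}] only 6 remains possible at r1c5. So r1c5=6.
Step 24. [r2c4∈{4}] r2c4 has the single candidate 4, so r2c4=4.

Answer: 4 2 3 5 6 1 / 1 5 6 4 3 2 / 3 4 5 2 1 6 / 2 6 1 3 5 4 / 5 1 4 6 2 3 / 6 3 2 1 4 5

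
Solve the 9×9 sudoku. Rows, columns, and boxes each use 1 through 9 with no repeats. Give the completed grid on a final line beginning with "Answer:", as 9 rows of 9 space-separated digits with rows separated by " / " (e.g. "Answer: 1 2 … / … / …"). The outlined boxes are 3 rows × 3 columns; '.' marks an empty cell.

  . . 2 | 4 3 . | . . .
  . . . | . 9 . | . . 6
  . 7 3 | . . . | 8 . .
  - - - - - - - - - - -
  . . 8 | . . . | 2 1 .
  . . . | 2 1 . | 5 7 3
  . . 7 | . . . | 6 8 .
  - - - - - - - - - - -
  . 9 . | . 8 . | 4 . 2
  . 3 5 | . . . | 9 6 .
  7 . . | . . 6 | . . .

Step 1. [r2c4∈{1,5,7,8}] 8 has one home in col 4: r2c4. So r2c4=8.
Step 2. [r8c9∈{1,7,8}] r8c9 is the only open cell in box 9 admitting 7. So r8c9=7.
Step 3. [r5c3∈{4,6,9}] 9 has one home in col 3: r5c3 ⇒ r5c3=9.
Step 4. [r8c4∈{1}] nothing but 1 survives at r8c4 ⇒ r8c4=1.
Step 5. [r4c5∈{4,5,6,7}] 7 has one home in col 5: r4c5 ⇒ r4c5=7.
Step 6. [r4c4∈{3,5,6,9}] across box 5, 6 lands solely at r4c4, so r4c4=6.
Step 7. [r3c4∈{5}] r3c4 is down to just 5 ⇒ r3c4=5.
Step 8. [r8c1∈{2,4,8}] in row 8, 8 fits only at r8c1 ⇒ r8c1=8.
Step 9. [r6c1∈{1,2,3,4,5}] 2 has one home in col 1: r6c1, so r6c1=2.
Step 10. [r6c2∈{1,4,5}] r6c2 is the only open cell in row 6 admitting 1. So r6c2=1.
Step 11. [r4c1∈{3,4,5}] col 1 places 3 nowhere but r4c1. So r4c1=3.
Step 12. [r4c2∈{4,5}] r4c2 is the only open cell in box 4 admitting 5 ⇒ r4c2=5.
Step 13. [r2c2∈{4}] r2c2 has the single candidate 4, so r2c2=4.
Step 14. [r2c3∈{1}] r2c3's peers cover all but 1, so r2c3=1.
Step 15. [r3c8∈{2,4,9}] r3c8 is the only open cell in col 8 admitting 4 ⇒ r3c8=4.
Step 16. [r1c8∈{5,9}] across col 8, 9 lands solely at r1c8 ⇒ r1c8=9.
Step 17. [r3c9∈{1}] r3c9's peers cover all but 1 ⇒ r3c9=1.
Step 18. [r2c8∈{2,3,5}] in col 8, 2 fits only at r2c8. So r2c8=2.
Step 19. [r2c6∈{7}] only 7 remains possible at r2c6 ⇒ r2c6=7.
Step 20. [r3c5∈{2,6}] 6 has one home in col 5: r3c5, so r3c5=6.
Step 21. [r5c2∈{6}] r5c2's peers cover all but 6, so r5c2=6.
Step 22. [r1c1∈{5,6}] row 1 places 6 nowhere but r1c1. So r1c1=6.
Step 23. [r9c4∈{3,9}] row 9 places 9 nowhere but r9c4. So r9c4=9.
Step 24. [r6c4∈{3}] r6c4's peers cover all but 3, so r6c4=3.
Step 25. [r7c6∈{3,5}] in col 6, 3 fits only at r7c6. So r7c6=3.
Step 26. [r9c5∈{2,4,5}] 5 has one home in box 8: r9c5, so r9c5=5.
Step 27. [r6c5∈{4}] r6c5's peers cover all but 4 ⇒ r6c5=4.
Step 28. [r6c9∈{9}] r6c9's peers cover all but 9 ⇒ r6c9=9.
Step 29. [r8c6∈{2,4}] across row 8, 4 lands solely at r8c6 ⇒ r8c6=4.
Step 30. [r9c8∈{3}] r9c8 has the single candidate 3, so r9c8=3.
Step 31. [r1c2∈{8}] r1c2 has the single candidate 8, so r1c2=8.
Step 32. [r7c4∈{7}] r7c4's peers cover all but 7 ⇒ r7c4=7.
Step 33. [r1c9∈{5}] nothing but 5 survives at r1c9. So r1c9=5.
Step 34. [r9c2∈{2}] r9c2 has the single candidate 2, so r9c2=2.
Step 35. [r5c6∈{8}] r5c6 is down to just 8 ⇒ r5c6=8.
Step 36. [r2c7∈{3}] r2c7 is down to just 3, so r2c7=3.
Step 37. [r7c3∈{6}] r7c3's peers cover all but 6 ⇒ r7c3=6.
Step 38. [r7c1∈{1}] r7c1 has the single candidate 1 ⇒ r7c1=1.
Step 39. [r7c8∈{5}] r7c8's peers cover all but 5. So r7c8=5.
Step 40. [r1c7∈{7}] r1c7 has the single candidate 7, so r1c7=7.
Step 41. [r2c1∈{5}] r2c1 is down to just 5 ⇒ r2c1=5.
Step 42. [r3c6∈{2}] only 2 remains possible at r3c6 ⇒ r3c6=2.
Step 43. [r4c9∈{4}] nothing but 4 survives at r4c9, so r4c9=4.
Step 44. [r1c6∈{1}] only 1 remains possible at r1c6 ⇒ r1c6=1.
Step 45. [r3c1∈{9}] r3c1 has the single candidate 9 ⇒ r3c1=9.
Step 46. [r9c3∈{4}] only 4 remains possible at r9c3. So r9c3=4.
Step 47. [r9c9∈{8}] r9c9's peers cover all but 8, so r9c9=8.
Step 48. [r4c6∈{9}] nothing but 9 survives at r4c6, so r4c6=9.
Step 49. [r9c7∈{1}] r9c7 is down to just 1. So r9c7=1.
Step 50. [r5c1∈{4}] r5c1's peers cover all but 4 ⇒ r5c1=4.
Step 51. [r6c6∈{5}] only 5 remains possible at r6c6. So r6c6=5.
Step 52. [r8c5∈{2}] r8c5's peers cover all but 2, so r8c5=2.

Answer: 6 8 2 4 3 1 7 9 5 / 5 4 1 8 9 7 3 2 6 / 9 7 3 5 6 2 8 4 1 / 3 5 8 6 7 9 2 1 4 / 4 6 9 2 1 8 5 7 3 / 2 1 7 3 4 5 6 8 9 / 1 9 6 7 8 3 4 5 2 / 8 3 5 1 2 4 9 6 7 / 7 2 4 9 5 6 1 3 8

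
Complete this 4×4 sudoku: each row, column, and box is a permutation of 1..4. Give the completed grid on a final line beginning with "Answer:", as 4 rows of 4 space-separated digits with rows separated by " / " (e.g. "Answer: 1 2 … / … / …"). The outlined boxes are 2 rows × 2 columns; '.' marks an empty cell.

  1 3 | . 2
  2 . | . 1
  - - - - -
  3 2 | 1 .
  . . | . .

Step 1. [r4c1∈{4}] r4c1 is down to just 4. So r4c1=4.
Step 2. [r2c3∈{3,4}] 3 has one home in row 2: r2c3 ⇒ r2c3=3.
Step 3. [r2c2∈{4}] r2c2 has the single candidate 4, so r2c2=4.
Step 4. [r4c2∈{1}] r4c2 has the single candidate 1. So r4c2=1.
Step 5. [r3c4∈{4}] nothing but 4 survives at r3c4, so r3c4=4.
Step 6. [r1c3∈{4}] only 4 remains possible at r1c3. So r1c3=4.
Step 7. [r4c4∈{3}] r4c4 is down to just 3. So r4c4=3.
Step 8. [r4c3∈{2}] r4c3's peers cover all but 2, so r4c3=2.

Answer: 1 3 4 2 / 2 4 3 1 / 3 2 1 4 / 4 1 2 3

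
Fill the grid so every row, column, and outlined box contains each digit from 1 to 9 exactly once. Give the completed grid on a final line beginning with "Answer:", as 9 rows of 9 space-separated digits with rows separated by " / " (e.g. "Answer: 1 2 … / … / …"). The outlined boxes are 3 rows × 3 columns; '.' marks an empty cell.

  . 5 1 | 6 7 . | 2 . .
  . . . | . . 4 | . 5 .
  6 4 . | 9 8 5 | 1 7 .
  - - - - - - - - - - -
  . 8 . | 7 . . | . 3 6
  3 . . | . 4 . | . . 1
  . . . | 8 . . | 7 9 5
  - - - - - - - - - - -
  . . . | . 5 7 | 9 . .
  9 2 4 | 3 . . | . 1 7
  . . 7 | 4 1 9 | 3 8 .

Step 1. [r3c3∈{2,3}] row 3 places 2 nowhere but r3c3 ⇒ r3c3=2.
Step 2. [r6c3∈{6}] r6c3 is down to just 6 ⇒ r6c3=6.
Step 3. [r7c8∈{2,4,6}] across col 8, 6 lands solely at r7c8. So r7c8=6.
Step 4. [r6c2∈{1}] r6c2's peers cover all but 1, so r6c2=1.
Step 5. [r1c1∈{8}] r1c1 has the single candidate 8. So r1c1=8.
Step 6. [r1c9∈{3,4,9}] row 1 places 9 nowhere but r1c9 ⇒ r1c9=9.
Step 7. [r7c4∈{2}] r7c4 is down to just 2, so r7c4=2.
Step 8. [r2c5∈{2,3}] r2c5 is the only open cell in row 2 admitting 2, so r2c5=2.
Step 9. [r5c2∈{7,9}] in row 5, 7 fits only at r5c2. So r5c2=7.
Step 10. [r5c3∈{5,9}] r5c3 is the only open cell in row 5 admitting 9. So r5c3=9.
Step 11. [r2c3∈{3}] r2c3 has the single candidate 3, so r2c3=3.
Step 12. [r5c6∈{2,6}] in row 5, 6 fits only at r5c6, so r5c6=6.
Step 13. [r6c1∈{2,4}] across row 6, 4 lands solely at r6c1. So r6c1=4.
Step 14. [r4c1∈{2,5}] r4c1 is the only open cell in col 1 admitting 2. So r4c1=2.
Step 15. [r5c7∈{8}] r5c7 is down to just 8, so r5c7=8.
Step 16. [r6c5∈{3}] r6c5 is down to just 3, so r6c5=3.
Step 17. [r5c8∈{2}] nothing but 2 survives at r5c8 ⇒ r5c8=2.
Step 18. [r6c6∈{2}] nothing but 2 survives at r6c6 ⇒ r6c6=2.
Step 19. [r9c9∈{2}] r9c9's peers cover all but 2, so r9c9=2.
Step 20. [r7c9∈{4}] r7c9 is down to just 4, so r7c9=4.
Step 21. [r2c1∈{7}] nothing but 7 survives at r2c1 ⇒ r2c1=7.
Step 22. [r8c7∈{5}] r8c7 has the single candidate 5. So r8c7=5.
Step 23. [r4c3∈{5}] r4c3 has the single candidate 5, so r4c3=5.
Step 24. [r7c2∈{3}] only 3 remains possible at r7c2. So r7c2=3.
Step 25. [r1c8∈{4}] only 4 remains possible at r1c8 ⇒ r1c8=4.
Step 26. [r8c5∈{6}] r8c5's peers cover all but 6 ⇒ r8c5=6.
Step 27. [r2c4∈{1}] r2c4's peers cover all but 1, so r2c4=1.
Step 28. [r2c2∈{9}] nothing but 9 survives at r2c2. So r2c2=9.
Step 29. [r2c7∈{6}] r2c7 is down to just 6 ⇒ r2c7=6.
Step 30. [r1c6∈{3}] nothing but 3 survives at r1c6, so r1c6=3.
Step 31. [r4c5∈{9}] nothing but 9 survives at r4c5. So r4c5=9.
Step 32. [r8c6∈{8}] nothing but 8 survives at r8c6, so r8c6=8.
Step 33. [r9c1∈{5}] r9c1 is down to just 5 ⇒ r9c1=5.
Step 34. [r4c6∈{1}] r4c6 is down to just 1. So r4c6=1.
Step 35. [r2c9∈{8}] r2c9 has the single candidate 8 ⇒ r2c9=8.
Step 36. [r9c2∈{6}] only 6 remains possible at r9c2, so r9c2=6.
Step 37. [r7c3∈{8}] r7c3 is down to just 8. So r7c3=8.
Step 38. [r3c9∈{3}] r3c9's peers cover all but 3 ⇒ r3c9=3.
Step 39. [r5c4∈{5}] r5c4 is down to just 5 ⇒ r5c4=5.
Step 40. [r4c7∈{4}] r4c7 has the single candidate 4. So r4c7=4.
Step 41. [r7c1∈{1}] r7c1 is down to just 1 ⇒ r7c1=1.

Answer: 8 5 1 6 7 3 2 4 9 / 7 9 3 1 2 4 6 5 8 / 6 4 2 9 8 5 1 7 3 / 2 8 5 7 9 1 4 3 6 / 3 7 9 5 4 6 8 2 1 / 4 1 6 8 3 2 7 9 5 / 1 3 8 2 5 7 9 6 4 / 9 2 4 3 6 8 5 1 7 / 5 6 7 4 1 9 3 8 2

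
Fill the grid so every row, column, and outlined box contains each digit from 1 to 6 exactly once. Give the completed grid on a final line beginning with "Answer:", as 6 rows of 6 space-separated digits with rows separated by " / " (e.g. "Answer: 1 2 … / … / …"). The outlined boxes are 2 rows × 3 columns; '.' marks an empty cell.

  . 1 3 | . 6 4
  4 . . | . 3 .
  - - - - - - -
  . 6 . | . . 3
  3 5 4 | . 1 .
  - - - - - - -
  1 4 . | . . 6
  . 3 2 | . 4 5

Step 1. [r4c6∈{2}] r4c6 is down to just 2 ⇒ r4c6=2.
Step 2. [r1c1∈{2,5}] in col 1, 5 fits only at r1c1, so r1c1=5.
Step 3. [r2c4∈{1,2,5}] across row 2, 5 lands solely at r2c4 ⇒ r2c4=5.
Step 4. [r1c4∈{2}] r1c4 is down to just 2. So r1c4=2.
Step 5. [r3c1∈{2}] r3c1's peers cover all but 2. So r3c1=2.
Step 6. [r2c3∈{6}] only 6 remains possible at r2c3 ⇒ r2c3=6.
Step 7. [r5c4∈{3}] r5c4 is down to just 3 ⇒ r5c4=3.
Step 8. [r2c2∈{2}] nothing but 2 survives at r2c2, so r2c2=2.
Step 9. [r5c5∈{2}] only 2 remains possible at r5c5 ⇒ r5c5=2.
Step 10. [r5c3∈{5}] r5c3 is down to just 5, so r5c3=5.
Step 11. [r4c4∈{6}] r4c4 has the single candidate 6. So r4c4=6.
Step 12. [r6c1∈{6}] r6c1 has the single candidate 6, so r6c1=6.
Step 13. [r3c3∈{1}] r3c3's peers cover all but 1 ⇒ r3c3=1.
Step 14. [r6c4∈{1}] r6c4 has the single candidate 1 ⇒ r6c4=1.
Step 15. [r3c5∈{5}] r3c5's peers cover all but 5. So r3c5=5.
Step 16. [r3c4∈{4}] nothing but 4 survives at r3c4, so r3c4=4.
Step 17. [r2c6∈{1}] r2c6 has the single candidate 1, so r2c6=1.

Answer: 5 1 3 2 6 4 / 4 2 6 5 3 1 / 2 6 1 4 5 3 / 3 5 4 6 1 2 / 1 4 5 3 2 6 / 6 3 2 1 4 5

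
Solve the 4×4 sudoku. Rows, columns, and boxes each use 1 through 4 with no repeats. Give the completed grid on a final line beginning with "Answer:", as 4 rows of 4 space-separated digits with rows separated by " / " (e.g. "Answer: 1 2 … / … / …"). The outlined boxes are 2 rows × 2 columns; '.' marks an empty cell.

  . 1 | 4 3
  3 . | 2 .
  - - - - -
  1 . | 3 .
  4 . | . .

Step 1. [r3c2∈{2}] only 2 remains possible at r3c2 ⇒ r3c2=2.
Step 2. [r4c3∈{1}] r4c3's peers cover all but 1, so r4c3=1.
Step 3. [r4c4∈{2}] only 2 remains possible at r4c4 ⇒ r4c4=2.
Step 4. [r1c1∈{2}] r1c1 has the single candidate 2. So r1c1=2.
Step 5. [r4c2∈{3}] only 3 remains possible at r4c2 ⇒ r4c2=3.
Step 6. [r3c4∈{4}] r3c4's peers cover all but 4. So r3c4=4.
Step 7. [r2c4∈{1}] r2c4 has the single candidate 1 ⇒ r2c4=1.
Step 8. [r2c2∈{4}] nothing but 4 survives at r2c2. So r2c2=4.

Answer: 2 1 4 3 / 3 4 2 1 / 1 2 3 4 / 4 3 1 2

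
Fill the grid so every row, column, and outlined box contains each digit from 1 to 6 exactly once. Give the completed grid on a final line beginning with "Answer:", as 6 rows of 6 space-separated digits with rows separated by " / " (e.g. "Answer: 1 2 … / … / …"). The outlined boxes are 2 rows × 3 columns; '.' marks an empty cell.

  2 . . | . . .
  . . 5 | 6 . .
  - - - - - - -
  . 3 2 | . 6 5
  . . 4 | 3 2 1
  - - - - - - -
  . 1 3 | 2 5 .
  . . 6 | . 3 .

Step 1. [r6c6∈{4}] only 4 remains possible at r6c6 ⇒ r6c6=4.
Step 2. [r2c1∈{1,3,4}] col 1 places 3 nowhere but r2c1 ⇒ r2c1=3.
Step 3. [r2c5∈{1,4}] across row 2, 1 lands solely at r2c5 ⇒ r2c5=1.
Step 4. [r6c1∈{5}] r6c1 is down to just 5. So r6c1=5.
Step 5. [r1c2∈{4,6}] in row 1, 6 fits only at r1c2 ⇒ r1c2=6.
Step 6. [r1c5∈{4}] nothing but 4 survives at r1c5 ⇒ r1c5=4.
Step 7. [r2c2∈{4}] r2c2's peers cover all but 4 ⇒ r2c2=4.
Step 8. [r5c1∈{4}] r5c1 has the single candidate 4, so r5c1=4.
Step 9. [r4c1∈{6}] nothing but 6 survives at r4c1, so r4c1=6.
Step 10. [r1c3∈{1}] r1c3 is down to just 1 ⇒ r1c3=1.
Step 11. [r6c4∈{1}] r6c4's peers cover all but 1 ⇒ r6c4=1.
Step 12. [r1c4∈{5}] r1c4's peers cover all but 5, so r1c4=5.
Step 13. [r3c1∈{1}] r3c1 has the single candidate 1. So r3c1=1.
Step 14. [r4c2∈{5}] only 5 remains possible at r4c2 ⇒ r4c2=5.
Step 15. [r1c6∈{3}] r1c6 is down to just 3, so r1c6=3.
Step 16. [r3c4∈{4}] nothing but 4 survives at r3c4. So r3c4=4.
Step 17. [r2c6∈{2}] r2c6 is down to just 2, so r2c6=2.
Step 18. [r6c2∈{2}] r6c2 has the single candidate 2. So r6c2=2.
Step 19. [r5c6∈{6}] r5c6's peers cover all but 6, so r5c6=6.

Answer: 2 6 1 5 4 3 / 3 4 5 6 1 2 / 1 3 2 4 6 5 / 6 5 4 3 2 1 / 4 1 3 2 5 6 / 5 2 6 1 3 4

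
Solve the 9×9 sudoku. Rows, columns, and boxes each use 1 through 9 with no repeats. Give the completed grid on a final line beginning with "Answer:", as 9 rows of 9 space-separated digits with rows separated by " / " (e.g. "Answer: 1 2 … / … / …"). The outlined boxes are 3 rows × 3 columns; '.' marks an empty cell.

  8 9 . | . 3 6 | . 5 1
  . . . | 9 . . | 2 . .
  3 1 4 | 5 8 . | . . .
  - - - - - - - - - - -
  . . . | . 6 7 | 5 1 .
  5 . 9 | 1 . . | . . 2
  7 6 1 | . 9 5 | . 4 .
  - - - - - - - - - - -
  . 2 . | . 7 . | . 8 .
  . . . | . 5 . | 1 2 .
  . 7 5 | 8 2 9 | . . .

Step 1. [r2c9∈{3,4,6,7,8}] row 2 places 8 nowhere but r2c9. So r2c9=8.
Step 2. [r6c9∈{3}] r6c9 is down to just 3, so r6c9=3.
Step 3. [r2c1∈{6}] r2c1 is down to just 6, so r2c1=6.
Step 4. [r1c7∈{4,7}] box 3 places 4 nowhere but r1c7 ⇒ r1c7=4.
Step 5. [r5c6∈{3,4,8}] r5c6 is the only open cell in col 6 admitting 8. So r5c6=8.
Step 6. [r4c4∈{2,3,4}] in box 5, 3 fits only at r4c4, so r4c4=3.
Step 7. [r3c8∈{6,7,9}] r3c8 is the only open cell in col 8 admitting 9 ⇒ r3c8=9.
Step 8. [r7c7∈{3,6,9}] col 7 places 9 nowhere but r7c7. So r7c7=9.
Step 9. [r7c6∈{1,3,4}] across box 8, 1 lands solely at r7c6 ⇒ r7c6=1.
Step 10. [r7c1∈{4}] r7c1 has the single candidate 4, so r7c1=4.
Step 11. [r7c4∈{6}] r7c4's peers cover all but 6. So r7c4=6.
Step 12. [r8c9∈{4,6,7}] in row 8, 7 fits only at r8c9, so r8c9=7.
Step 13. [r8c6∈{3,4}] in col 6, 3 fits only at r8c6, so r8c6=3.
Step 14. [r3c7∈{6,7}] across row 3, 7 lands solely at r3c7, so r3c7=7.
Step 15. [r1c3∈{2,7}] across box 1, 2 lands solely at r1c3, so r1c3=2.
Step 16. [r4c2∈{4,8}] row 4 places 4 nowhere but r4c2. So r4c2=4.
Step 17. [r9c7∈{3,6}] across col 7, 3 lands solely at r9c7. So r9c7=3.
Step 18. [r9c8∈{6}] r9c8 is down to just 6. So r9c8=6.
Step 19. [r8c2∈{8}] nothing but 8 survives at r8c2 ⇒ r8c2=8.
Step 20. [r2c5∈{1,4}] across row 2, 1 lands solely at r2c5. So r2c5=1.
Step 21. [r8c1∈{9}] r8c1 is down to just 9 ⇒ r8c1=9.
Step 22. [r5c5∈{4}] r5c5 has the single candidate 4 ⇒ r5c5=4.
Step 23. [r5c7∈{6}] only 6 remains possible at r5c7, so r5c7=6.
Step 24. [r6c4∈{2}] r6c4's peers cover all but 2 ⇒ r6c4=2.
Step 25. [r8c3∈{6}] r8c3 has the single candidate 6, so r8c3=6.
Step 26. [r5c2∈{3}] only 3 remains possible at r5c2 ⇒ r5c2=3.
Step 27. [r2c8∈{3}] only 3 remains possible at r2c8, so r2c8=3.
Step 28. [r4c9∈{9}] r4c9 is down to just 9, so r4c9=9.
Step 29. [r2c2∈{5}] nothing but 5 survives at r2c2, so r2c2=5.
Step 30. [r4c3∈{8}] r4c3 is down to just 8. So r4c3=8.
Step 31. [r2c6∈{4}] nothing but 4 survives at r2c6, so r2c6=4.
Step 32. [r9c1∈{1}] r9c1 is down to just 1. So r9c1=1.
Step 33. [r7c3∈{3}] r7c3's peers cover all but 3. So r7c3=3.
Step 34. [r5c8∈{7}] nothing but 7 survives at r5c8. So r5c8=7.
Step 35. [r9c9∈{4}] r9c9 has the single candidate 4. So r9c9=4.
Step 36. [r4c1∈{2}] only 2 remains possible at r4c1. So r4c1=2.
Step 37. [r1c4∈{7}] nothing but 7 survives at r1c4. So r1c4=7.
Step 38. [r6c7∈{8}] r6c7's peers cover all but 8 ⇒ r6c7=8.
Step 39. [r2c3∈{7}] nothing but 7 survives at r2c3 ⇒ r2c3=7.
Step 40. [r7c9∈{5}] r7c9 is down to just 5, so r7c9=5.
Step 41. [r8c4∈{4}] r8c4 is down to just 4, so r8c4=4.
Step 42. [r3c6∈{2}] r3c6 is down to just 2, so r3c6=2.
Step 43. [r3c9∈{6}] r3c9's peers cover all but 6, so r3c9=6.

Answer: 8 9 2 7 3 6 4 5 1 / 6 5 7 9 1 4 2 3 8 / 3 1 4 5 8 2 7 9 6 / 2 4 8 3 6 7 5 1 9 / 5 3 9 1 4 8 6 7 2 / 7 6 1 2 9 5 8 4 3 / 4 2 3 6 7 1 9 8 5 / 9 8 6 4 5 3 1 2 7 / 1 7 5 8 2 9 3 6 4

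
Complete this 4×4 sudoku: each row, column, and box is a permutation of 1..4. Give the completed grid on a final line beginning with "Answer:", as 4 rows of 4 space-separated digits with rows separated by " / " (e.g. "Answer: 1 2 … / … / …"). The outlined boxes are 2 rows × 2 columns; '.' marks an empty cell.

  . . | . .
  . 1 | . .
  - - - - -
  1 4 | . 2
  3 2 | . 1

Step 1. [r1c3∈{1,2,3,4}] r1c3 is the only open cell in row 1 admitting 1. So r1c3=1.
Step 2. [r2c3∈{2,3,4}] col 3 places 2 nowhere but r2c3. So r2c3=2.
Step 3. [r2c1∈{4}] only 4 remains possible at r2c1. So r2c1=4.
Step 4. [r1c4∈{3,4}] 4 has one home in row 1: r1c4 ⇒ r1c4=4.
Step 5. [r3c3∈{3}] r3c3 has the single candidate 3, so r3c3=3.
Step 6. [r1c2∈{3}] nothing but 3 survives at r1c2. So r1c2=3.
Step 7. [r1c1∈{2}] r1c1's peers cover all but 2, so r1c1=2.
Step 8. [r4c3∈{4}] r4c3's peers cover all but 4, so r4c3=4.
Step 9. [r2c4∈{3}] r2c4's peers cover all but 3, so r2c4=3.

Answer: 2 3 1 4 / 4 1 2 3 / 1 4 3 2 / 3 2 4 1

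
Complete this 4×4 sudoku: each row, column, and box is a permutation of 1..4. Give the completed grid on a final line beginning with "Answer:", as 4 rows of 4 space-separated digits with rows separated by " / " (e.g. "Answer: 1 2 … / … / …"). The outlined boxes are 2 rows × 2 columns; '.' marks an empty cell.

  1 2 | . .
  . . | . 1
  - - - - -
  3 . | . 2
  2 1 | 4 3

Step 1. [r2c2∈{3,4}] 3 has one home in col 2: r2c2. So r2c2=3.
Step 2. [r2c3∈{2}] r2c3 has the single candidate 2. So r2c3=2.
Step 3. [r1c4∈{4}] only 4 remains possible at r1c4 ⇒ r1c4=4.
Step 4. [r3c3∈{1}] r3c3 is down to just 1 ⇒ r3c3=1.
Step 5. [r2c1∈{4}] r2c1 has the single candidate 4, so r2c1=4.
Step 6. [r3c2∈{4}] r3c2's peers cover all but 4. So r3c2=4.
Step 7. [r1c3∈{3}] r1c3's peers cover all but 3, so r1c3=3.

Answer: 1 2 3 4 / 4 3 2 1 / 3 4 1 2 / 2 1 4 3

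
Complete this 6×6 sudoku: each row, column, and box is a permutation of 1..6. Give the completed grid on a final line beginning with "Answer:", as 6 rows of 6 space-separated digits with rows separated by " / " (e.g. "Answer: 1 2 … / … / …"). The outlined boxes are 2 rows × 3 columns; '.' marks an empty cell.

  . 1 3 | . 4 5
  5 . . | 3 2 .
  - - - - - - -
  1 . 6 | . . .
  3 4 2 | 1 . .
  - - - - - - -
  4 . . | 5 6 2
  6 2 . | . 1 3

Step 1. [r3c4∈{2,4}] r3c4 is the only open cell in row 3 admitting 2. So r3c4=2.
Step 2. [r2c6∈{1,6}] r2c6 is the only open cell in row 2 admitting 1 ⇒ r2c6=1.
Step 3. [r3c5∈{3,5}] 3 has one home in row 3: r3c5 ⇒ r3c5=3.
Step 4. [r1c1∈{2}] r1c1 is down to just 2, so r1c1=2.
Step 5. [r3c2∈{5}] r3c2 is down to just 5 ⇒ r3c2=5.
Step 6. [r6c4∈{4}] nothing but 4 survives at r6c4 ⇒ r6c4=4.
Step 7. [r4c6∈{6}] r4c6 is down to just 6 ⇒ r4c6=6.
Step 8. [r4c5∈{5}] r4c5's peers cover all but 5. So r4c5=5.
Step 9. [r1c4∈{6}] r1c4's peers cover all but 6 ⇒ r1c4=6.
Step 10. [r5c2∈{3}] r5c2 is down to just 3. So r5c2=3.
Step 11. [r2c2∈{6}] r2c2's peers cover all but 6, so r2c2=6.
Step 12. [r2c3∈{4}] r2c3's peers cover all but 4. So r2c3=4.
Step 13. [r3c6∈{4}] only 4 remains possible at r3c6 ⇒ r3c6=4.
Step 14. [r5c3∈{1}] r5c3 has the single candidate 1. So r5c3=1.
Step 15. [r6c3∈{5}] only 5 remains possible at r6c3, so r6c3=5.

Answer: 2 1 3 6 4 5 / 5 6 4 3 2 1 / 1 5 6 2 3 4 / 3 4 2 1 5 6 / 4 3 1 5 6 2 / 6 2 5 4 1 3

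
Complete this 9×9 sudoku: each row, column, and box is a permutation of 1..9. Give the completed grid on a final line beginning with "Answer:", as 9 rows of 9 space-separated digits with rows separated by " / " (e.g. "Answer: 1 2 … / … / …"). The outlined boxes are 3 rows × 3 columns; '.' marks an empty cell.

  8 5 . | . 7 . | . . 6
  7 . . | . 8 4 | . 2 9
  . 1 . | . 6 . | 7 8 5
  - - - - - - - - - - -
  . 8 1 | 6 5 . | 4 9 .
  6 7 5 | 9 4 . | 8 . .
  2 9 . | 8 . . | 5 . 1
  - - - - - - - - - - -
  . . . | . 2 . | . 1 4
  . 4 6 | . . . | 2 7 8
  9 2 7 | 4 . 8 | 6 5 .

Step 1. [r2c3∈{3}] r2c3 has the single candidate 3. So r2c3=3.
Step 2. [r6c5∈{3}] only 3 remains possible at r6c5, so r6c5=3.
Step 3. [r8c1∈{1,3,5}] 1 has one home in col 1: r8c1, so r8c1=1.
Step 4. [r7c6∈{3,5,6,7,9}] in row 7, 6 fits only at r7c6 ⇒ r7c6=6.
Step 5. [r8c6∈{3,5,9}] col 6 places 5 nowhere but r8c6. So r8c6=5.
Step 6. [r8c4∈{3}] nothing but 3 survives at r8c4 ⇒ r8c4=3.
Step 7. [r3c4∈{2}] only 2 remains possible at r3c4, so r3c4=2.
Step 8. [r5c8∈{3}] only 3 remains possible at r5c8, so r5c8=3.
Step 9. [r1c4∈{1}] r1c4 has the single candidate 1 ⇒ r1c4=1.
Step 10. [r6c3∈{4}] nothing but 4 survives at r6c3 ⇒ r6c3=4.
Step 11. [r3c3∈{9}] r3c3's peers cover all but 9. So r3c3=9.
Step 12. [r5c9∈{2}] r5c9's peers cover all but 2, so r5c9=2.
Step 13. [r7c2∈{3}] only 3 remains possible at r7c2. So r7c2=3.
Step 14. [r6c6∈{7}] nothing but 7 survives at r6c6 ⇒ r6c6=7.
Step 15. [r1c6∈{3,9}] in row 1, 9 fits only at r1c6. So r1c6=9.
Step 16. [r7c3∈{8}] r7c3 has the single candidate 8. So r7c3=8.
Step 17. [r4c1∈{3}] nothing but 3 survives at r4c1. So r4c1=3.
Step 18. [r2c2∈{6}] r2c2's peers cover all but 6. So r2c2=6.
Step 19. [r4c6∈{2}] nothing but 2 survives at r4c6, so r4c6=2.
Step 20. [r8c5∈{9}] nothing but 9 survives at r8c5, so r8c5=9.
Step 21. [r7c1∈{5}] r7c1 is down to just 5, so r7c1=5.
Step 22. [r3c1∈{4}] r3c1 is down to just 4. So r3c1=4.
Step 23. [r9c5∈{1}] r9c5's peers cover all but 1 ⇒ r9c5=1.
Step 24. [r4c9∈{7}] nothing but 7 survives at r4c9 ⇒ r4c9=7.
Step 25. [r1c8∈{4}] r1c8's peers cover all but 4 ⇒ r1c8=4.
Step 26. [r6c8∈{6}] r6c8 has the single candidate 6 ⇒ r6c8=6.
Step 27. [r1c7∈{3}] r1c7's peers cover all but 3, so r1c7=3.
Step 28. [r9c9∈{3}] r9c9 is down to just 3, so r9c9=3.
Step 29. [r1c3∈{2}] nothing but 2 survives at r1c3, so r1c3=2.
Step 30. [r2c4∈{5}] r2c4 is down to just 5. So r2c4=5.
Step 31. [r5c6∈{1}] r5c6's peers cover all but 1, so r5c6=1.
Step 32. [r3c6∈{3}] nothing but 3 survives at r3c6. So r3c6=3.
Step 33. [r7c7∈{9}] nothing but 9 survives at r7c7 ⇒ r7c7=9.
Step 34. [r7c4∈{7}] nothing but 7 survives at r7c4, so r7c4=7.
Step 35. [r2c7∈{1}] r2c7's peers cover all but 1 ⇒ r2c7=1.

Answer: 8 5 2 1 7 9 3 4 6 / 7 6 3 5 8 4 1 2 9 / 4 1 9 2 6 3 7 8 5 / 3 8 1 6 5 2 4 9 7 / 6 7 5 9 4 1 8 3 2 / 2 9 4 8 3 7 5 6 1 / 5 3 8 7 2 6 9 1 4 / 1 4 6 3 9 5 2 7 8 / 9 2 7 4 1 8 6 5 3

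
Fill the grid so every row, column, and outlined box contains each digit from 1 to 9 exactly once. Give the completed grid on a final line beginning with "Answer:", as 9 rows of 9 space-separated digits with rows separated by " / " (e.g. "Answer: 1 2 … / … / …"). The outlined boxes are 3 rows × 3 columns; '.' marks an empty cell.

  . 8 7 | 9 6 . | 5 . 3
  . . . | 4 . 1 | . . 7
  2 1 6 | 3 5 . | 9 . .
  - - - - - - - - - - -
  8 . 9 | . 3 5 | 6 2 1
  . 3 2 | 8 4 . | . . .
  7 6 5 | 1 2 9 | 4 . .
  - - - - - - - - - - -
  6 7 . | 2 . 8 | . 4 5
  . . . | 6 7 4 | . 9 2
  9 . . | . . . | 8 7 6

Step 1. [r2c3∈{3}] r2c3 is down to just 3. So r2c3=3.
Step 2. [r7c3∈{1}] nothing but 1 survives at r7c3. So r7c3=1.
Step 3. [r3c8∈{8}] r3c8 is down to just 8 ⇒ r3c8=8.
Step 4. [r8c2∈{5}] only 5 remains possible at r8c2. So r8c2=5.
Step 5. [r4c4∈{7}] nothing but 7 survives at r4c4 ⇒ r4c4=7.
Step 6. [r7c7∈{3}] nothing but 3 survives at r7c7, so r7c7=3.
Step 7. [r4c2∈{4}] r4c2 is down to just 4. So r4c2=4.
Step 8. [r2c5∈{8}] nothing but 8 survives at r2c5, so r2c5=8.
Step 9. [r5c8∈{5}] nothing but 5 survives at r5c8. So r5c8=5.
Step 10. [r5c1∈{1}] nothing but 1 survives at r5c1 ⇒ r5c1=1.
Step 11. [r9c4∈{5}] only 5 remains possible at r9c4. So r9c4=5.
Step 12. [r5c7∈{7}] r5c7's peers cover all but 7. So r5c7=7.
Step 13. [r2c8∈{6}] r2c8's peers cover all but 6 ⇒ r2c8=6.
Step 14. [r3c9∈{4}] only 4 remains possible at r3c9, so r3c9=4.
Step 15. [r6c9∈{8}] r6c9 has the single candidate 8 ⇒ r6c9=8.
Step 16. [r6c8∈{3}] r6c8 has the single candidate 3 ⇒ r6c8=3.
Step 17. [r1c1∈{4}] r1c1 is down to just 4 ⇒ r1c1=4.
Step 18. [r2c1∈{5}] r2c1's peers cover all but 5, so r2c1=5.
Step 19. [r9c6∈{3}] r9c6's peers cover all but 3 ⇒ r9c6=3.
Step 20. [r8c7∈{1}] r8c7's peers cover all but 1, so r8c7=1.
Step 21. [r2c7∈{2}] r2c7's peers cover all but 2. So r2c7=2.
Step 22. [r7c5∈{9}] r7c5 has the single candidate 9. So r7c5=9.
Step 23. [r8c1∈{3}] nothing but 3 survives at r8c1, so r8c1=3.
Step 24. [r9c5∈{1}] r9c5's peers cover all but 1 ⇒ r9c5=1.
Step 25. [r5c6∈{6}] r5c6's peers cover all but 6, so r5c6=6.
Step 26. [r1c6∈{2}] only 2 remains possible at r1c6. So r1c6=2.
Step 27. [r2c2∈{9}] nothing but 9 survives at r2c2 ⇒ r2c2=9.
Step 28. [r1c8∈{1}] only 1 remains possible at r1c8. So r1c8=1.
Step 29. [r3c6∈{7}] nothing but 7 survives at r3c6, so r3c6=7.
Step 30. [r9c3∈{4}] r9c3 is down to just 4 ⇒ r9c3=4.
Step 31. [r8c3∈{8}] nothing but 8 survives at r8c3, so r8c3=8.
Step 32. [r5c9∈{9}] r5c9 is down to just 9 ⇒ r5c9=9.
Step 33. [r9c2∈{2}] r9c2's peers cover all but 2. So r9c2=2.

Answer: 4 8 7 9 6 2 5 1 3 / 5 9 3 4 8 1 2 6 7 / 2 1 6 3 5 7 9 8 4 / 8 4 9 7 3 5 6 2 1 / 1 3 2 8 4 6 7 5 9 / 7 6 5 1 2 9 4 3 8 / 6 7 1 2 9 8 3 4 5 / 3 5 8 6 7 4 1 9 2 / 9 2 4 5 1 3 8 7 6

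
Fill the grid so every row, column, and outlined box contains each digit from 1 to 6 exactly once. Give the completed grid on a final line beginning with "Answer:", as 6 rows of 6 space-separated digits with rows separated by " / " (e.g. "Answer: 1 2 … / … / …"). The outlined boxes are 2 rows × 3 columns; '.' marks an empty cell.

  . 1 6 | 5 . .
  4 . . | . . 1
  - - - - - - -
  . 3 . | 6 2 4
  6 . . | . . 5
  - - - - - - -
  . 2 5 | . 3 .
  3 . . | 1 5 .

Step 1. [r4c3∈{1,2,4}] r4c3 is the only open cell in row 4 admitting 2 ⇒ r4c3=2.
Step 2. [r6c2∈{4,6}] r6c2 is the only open cell in col 2 admitting 6. So r6c2=6.
Step 3. [r2c4∈{2,3}] 2 has one home in row 2: r2c4. So r2c4=2.
Step 4. [r3c1∈{1,5}] r3c1 is the only open cell in row 3 admitting 5 ⇒ r3c1=5.
Step 5. [r1c5∈{4}] r1c5 has the single candidate 4, so r1c5=4.
Step 6. [r2c2∈{5}] r2c2 is down to just 5. So r2c2=5.
Step 7. [r4c2∈{4}] r4c2 has the single candidate 4 ⇒ r4c2=4.
Step 8. [r6c6∈{2}] nothing but 2 survives at r6c6 ⇒ r6c6=2.
Step 9. [r2c5∈{6}] only 6 remains possible at r2c5 ⇒ r2c5=6.
Step 10. [r1c1∈{2}] r1c1 is down to just 2 ⇒ r1c1=2.
Step 11. [r6c3∈{4}] r6c3 is down to just 4 ⇒ r6c3=4.
Step 12. [r2c3∈{3}] r2c3's peers cover all but 3, so r2c3=3.
Step 13. [r5c1∈{1}] r5c1's peers cover all but 1. So r5c1=1.
Step 14. [r4c4∈{3}] r4c4's peers cover all but 3, so r4c4=3.
Step 15. [r5c6∈{6}] r5c6 has the single candidate 6, so r5c6=6.
Step 16. [r3c3∈{1}] nothing but 1 survives at r3c3 ⇒ r3c3=1.
Step 17. [r1c6∈{3}] r1c6 is down to just 3 ⇒ r1c6=3.
Step 18. [r5c4∈{4}] only 4 remains possible at r5c4 ⇒ r5c4=4.
Step 19. [r4c5∈{1}] r4c5's peers cover all but 1, so r4c5=1.

Answer: 2 1 6 5 4 3 / 4 5 3 2 6 1 / 5 3 1 6 2 4 / 6 4 2 3 1 5 / 1 2 5 4 3 6 / 3 6 4 1 5 2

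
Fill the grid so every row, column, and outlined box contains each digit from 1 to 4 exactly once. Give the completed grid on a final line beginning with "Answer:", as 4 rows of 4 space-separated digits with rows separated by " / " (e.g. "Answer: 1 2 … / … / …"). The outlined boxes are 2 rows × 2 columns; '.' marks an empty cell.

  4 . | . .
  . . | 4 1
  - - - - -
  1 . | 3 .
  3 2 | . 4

Step 1. [r1c4∈{2,3}] col 4 places 3 nowhere but r1c4, so r1c4=3.
Step 2. [r4c3∈{1}] only 1 remains possible at r4c3. So r4c3=1.
Step 3. [r1c2∈{1}] nothing but 1 survives at r1c2. So r1c2=1.
Step 4. [r3c2∈{4}] r3c2 is down to just 4 ⇒ r3c2=4.
Step 5. [r2c1∈{2}] r2c1's peers cover all but 2 ⇒ r2c1=2.
Step 6. [r3c4∈{2}] r3c4's peers cover all but 2, so r3c4=2.
Step 7. [r2c2∈{3}] r2c2 has the single candidate 3 ⇒ r2c2=3.
Step 8. [r1c3∈{2}] r1c3 is down to just 2, so r1c3=2.

Answer: 4 1 2 3 / 2 3 4 1 / 1 4 3 2 / 3 2 1 4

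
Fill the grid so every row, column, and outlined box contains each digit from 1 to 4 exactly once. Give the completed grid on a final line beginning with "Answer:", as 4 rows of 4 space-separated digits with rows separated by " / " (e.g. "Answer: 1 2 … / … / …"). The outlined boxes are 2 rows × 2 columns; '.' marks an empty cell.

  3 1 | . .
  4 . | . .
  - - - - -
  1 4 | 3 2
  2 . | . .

Step 1. [r1c3∈{2,4}] across row 1, 2 lands solely at r1c3, so r1c3=2.
Step 2. [r4c3∈{1,4}] r4c3 is the only open cell in col 3 admitting 4. So r4c3=4.
Step 3. [r2c3∈{1}] r2c3 has the single candidate 1. So r2c3=1.
Step 4. [r4c2∈{3}] r4c2 has the single candidate 3 ⇒ r4c2=3.
Step 5. [r2c2∈{2}] r2c2 is down to just 2. So r2c2=2.
Step 6. [r2c4∈{3}] nothing but 3 survives at r2c4. So r2c4=3.
Step 7. [r1c4∈{4}] r1c4's peers cover all but 4, so r1c4=4.
Step 8. [r4c4∈{1}] only 1 remains possible at r4c4. So r4c4=1.

Answer: 3 1 2 4 / 4 2 1 3 / 1 4 3 2 / 2 3 4 1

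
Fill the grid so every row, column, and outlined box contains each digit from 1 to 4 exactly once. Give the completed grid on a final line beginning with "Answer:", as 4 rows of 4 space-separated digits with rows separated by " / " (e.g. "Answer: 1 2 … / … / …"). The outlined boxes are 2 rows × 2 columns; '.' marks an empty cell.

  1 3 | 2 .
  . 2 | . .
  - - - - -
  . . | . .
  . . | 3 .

Step 1. [r1c4∈{4}] only 4 remains possible at r1c4. So r1c4=4.
Step 2. [r3c3∈{1,4}] col 3 places 4 nowhere but r3c3. So r3c3=4.
Step 3. [r3c2∈{1}] nothing but 1 survives at r3c2, so r3c2=1.
Step 4. [r4c4∈{1,2}] across row 4, 1 lands solely at r4c4 ⇒ r4c4=1.
Step 5. [r4c1∈{2,4}] 2 has one home in row 4: r4c1 ⇒ r4c1=2.
Step 6. [r4c2∈{4}] nothing but 4 survives at r4c2. So r4c2=4.
Step 7. [r2c4∈{3}] only 3 remains possible at r2c4, so r2c4=3.
Step 8. [r3c4∈{2}] r3c4 has the single candidate 2, so r3c4=2.
Step 9. [r2c1∈{4}] r2c1's peers cover all but 4, so r2c1=4.
Step 10. [r3c1∈{3}] nothing but 3 survives at r3c1, so r3c1=3.
Step 11. [r2c3∈{1}] only 1 remains possible at r2c3 ⇒ r2c3=1.

Answer: 1 3 2 4 / 4 2 1 3 / 3 1 4 2 / 2 4 3 1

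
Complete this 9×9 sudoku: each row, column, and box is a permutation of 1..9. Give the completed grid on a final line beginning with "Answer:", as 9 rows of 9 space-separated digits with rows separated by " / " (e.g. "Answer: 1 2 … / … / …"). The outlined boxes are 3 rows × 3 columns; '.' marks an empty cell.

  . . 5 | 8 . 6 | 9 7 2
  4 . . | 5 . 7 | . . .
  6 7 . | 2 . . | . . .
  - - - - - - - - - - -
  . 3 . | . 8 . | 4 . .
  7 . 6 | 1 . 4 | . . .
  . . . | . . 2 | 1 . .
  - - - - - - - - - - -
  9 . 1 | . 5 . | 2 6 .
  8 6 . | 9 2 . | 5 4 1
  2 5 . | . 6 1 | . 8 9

Step 1. [r6c5∈{3,7,9}] 7 has one home in col 5: r6c5 ⇒ r6c5=7.
Step 2. [r8c6∈{3}] nothing but 3 survives at r8c6 ⇒ r8c6=3.
Step 3. [r7c9∈{3,7}] row 7 places 3 nowhere but r7c9 ⇒ r7c9=3.
Step 4. [r9c3∈{3,4,7}] r9c3 is the only open cell in row 9 admitting 3. So r9c3=3.
Step 5. [r4c6∈{5,9}] col 6 places 5 nowhere but r4c6 ⇒ r4c6=5.
Step 6. [r5c5∈{3,9}] box 5 places 9 nowhere but r5c5 ⇒ r5c5=9.
Step 7. [r2c7∈{3,6,8}] r2c7 is the only open cell in col 7 admitting 6. So r2c7=6.
Step 8. [r2c9∈{8}] r2c9 has the single candidate 8 ⇒ r2c9=8.
Step 9. [r5c9∈{5}] only 5 remains possible at r5c9, so r5c9=5.
Step 10. [r3c7∈{3}] r3c7 has the single candidate 3, so r3c7=3.
Step 11. [r1c2∈{1}] nothing but 1 survives at r1c2, so r1c2=1.
Step 12. [r6c3∈{4,8,9}] r6c3 is the only open cell in col 3 admitting 4. So r6c3=4.
Step 13. [r6c9∈{6}] r6c9's peers cover all but 6 ⇒ r6c9=6.
Step 14. [r9c4∈{4,7}] across row 9, 4 lands solely at r9c4, so r9c4=4.
Step 15. [r5c8∈{2,3}] in row 5, 3 fits only at r5c8. So r5c8=3.
Step 16. [r5c2∈{2,8}] row 5 places 2 nowhere but r5c2. So r5c2=2.
Step 17. [r4c3∈{9}] r4c3's peers cover all but 9 ⇒ r4c3=9.
Step 18. [r1c5∈{3,4}] r1c5 is the only open cell in row 1 admitting 4, so r1c5=4.
Step 19. [r2c8∈{1}] r2c8's peers cover all but 1. So r2c8=1.
Step 20. [r7c6∈{8}] r7c6 is down to just 8. So r7c6=8.
Step 21. [r9c7∈{7}] r9c7 is down to just 7 ⇒ r9c7=7.
Step 22. [r8c3∈{7}] nothing but 7 survives at r8c3 ⇒ r8c3=7.
Step 23. [r3c3∈{8}] r3c3's peers cover all but 8 ⇒ r3c3=8.
Step 24. [r4c1∈{1}] only 1 remains possible at r4c1. So r4c1=1.
Step 25. [r3c5∈{1}] r3c5 is down to just 1. So r3c5=1.
Step 26. [r2c3∈{2}] nothing but 2 survives at r2c3 ⇒ r2c3=2.
Step 27. [r2c5∈{3}] r2c5 has the single candidate 3 ⇒ r2c5=3.
Step 28. [r6c2∈{8}] r6c2's peers cover all but 8. So r6c2=8.
Step 29. [r4c4∈{6}] only 6 remains possible at r4c4. So r4c4=6.
Step 30. [r6c8∈{9}] only 9 remains possible at r6c8, so r6c8=9.
Step 31. [r4c9∈{7}] nothing but 7 survives at r4c9, so r4c9=7.
Step 32. [r6c4∈{3}] nothing but 3 survives at r6c4. So r6c4=3.
Step 33. [r3c9∈{4}] nothing but 4 survives at r3c9 ⇒ r3c9=4.
Step 34. [r7c4∈{7}] r7c4 has the single candidate 7, so r7c4=7.
Step 35. [r5c7∈{8}] r5c7's peers cover all but 8 ⇒ r5c7=8.
Step 36. [r6c1∈{5}] r6c1 is down to just 5, so r6c1=5.
Step 37. [r3c6∈{9}] r3c6 has the single candidate 9, so r3c6=9.
Step 38. [r4c8∈{2}] r4c8 is down to just 2 ⇒ r4c8=2.
Step 39. [r2c2∈{9}] r2c2's peers cover all but 9, so r2c2=9.
Step 40. [r3c8∈{5}] only 5 remains possible at r3c8, so r3c8=5.
Step 41. [r1c1∈{3}] r1c1 has the single candidate 3. So r1c1=3.
Step 42. [r7c2∈{4}] r7c2 has the single candidate 4. So r7c2=4.

Answer: 3 1 5 8 4 6 9 7 2 / 4 9 2 5 3 7 6 1 8 / 6 7 8 2 1 9 3 5 4 / 1 3 9 6 8 5 4 2 7 / 7 2 6 1 9 4 8 3 5 / 5 8 4 3 7 2 1 9 6 / 9 4 1 7 5 8 2 6 3 / 8 6 7 9 2 3 5 4 1 / 2 5 3 4 6 1 7 8 9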